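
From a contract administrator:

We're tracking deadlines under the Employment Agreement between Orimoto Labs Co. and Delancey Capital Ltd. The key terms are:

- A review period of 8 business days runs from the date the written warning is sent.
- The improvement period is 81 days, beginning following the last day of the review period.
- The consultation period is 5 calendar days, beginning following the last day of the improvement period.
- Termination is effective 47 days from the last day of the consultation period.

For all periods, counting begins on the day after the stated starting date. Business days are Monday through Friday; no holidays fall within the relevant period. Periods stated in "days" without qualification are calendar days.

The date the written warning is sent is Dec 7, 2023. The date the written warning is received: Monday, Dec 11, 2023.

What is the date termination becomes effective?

Apr 30, 2024

The last day of the review period: counting 8 business days from Thursday, Dec 7, 2023 (Dec 8, Dec 11, Dec 12, Dec 13, Dec 14, Dec 15, Dec 18, Dec 19, skipping weekends) reaches Tuesday, Dec 19, 2023.
The last day of the improvement period: 81 calendar days after Dec 19, 2023 is Mar 9, 2024.
The last day of the consultation period: 5 calendar days after Mar 9, 2024 is Mar 14, 2024.
The date termination becomes effective: Mar 14, 2024 + 47 days = Apr 30, 2024.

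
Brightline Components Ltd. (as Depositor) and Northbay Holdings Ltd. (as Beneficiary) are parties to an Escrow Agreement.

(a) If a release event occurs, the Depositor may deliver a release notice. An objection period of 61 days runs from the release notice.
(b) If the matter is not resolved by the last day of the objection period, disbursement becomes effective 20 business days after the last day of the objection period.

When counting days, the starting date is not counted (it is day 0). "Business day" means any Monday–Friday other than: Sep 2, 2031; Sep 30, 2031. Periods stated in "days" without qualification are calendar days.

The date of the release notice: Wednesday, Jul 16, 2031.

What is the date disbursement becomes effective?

Oct 14, 2031

Adding 61 calendar days to Jul 16, 2031 gives Sep 15, 2031, which is the last day of the objection period.
The date disbursement becomes effective: counting 20 business days from Monday, Sep 15, 2031 (Sep 16, Sep 17, Sep 18, Sep 19, …, Oct 10, Oct 13, Oct 14, skipping weekends and the listed holiday on Sep 30) reaches Tuesday, Oct 14, 2031.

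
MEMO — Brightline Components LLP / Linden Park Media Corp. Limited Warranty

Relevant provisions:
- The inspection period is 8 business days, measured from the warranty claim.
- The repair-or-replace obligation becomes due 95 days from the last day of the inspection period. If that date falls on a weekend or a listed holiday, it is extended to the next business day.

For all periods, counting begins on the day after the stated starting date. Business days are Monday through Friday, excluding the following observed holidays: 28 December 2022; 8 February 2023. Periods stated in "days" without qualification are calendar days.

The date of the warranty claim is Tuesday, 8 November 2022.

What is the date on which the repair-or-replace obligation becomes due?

21 February 2023

The last day of the inspection period: counting 8 business days from Tuesday, 8 November 2022 (Nov 9, Nov 10, Nov 11, Nov 14, Nov 15, Nov 16, Nov 17, Nov 18, skipping weekends) reaches Friday, 18 November 2022.
The date on which the repair-or-replace obligation becomes due: 18 November 2022 + 95 days = 21 February 2023. 21 February 2023 is a Tuesday and is not a listed holiday, so no roll-forward applies.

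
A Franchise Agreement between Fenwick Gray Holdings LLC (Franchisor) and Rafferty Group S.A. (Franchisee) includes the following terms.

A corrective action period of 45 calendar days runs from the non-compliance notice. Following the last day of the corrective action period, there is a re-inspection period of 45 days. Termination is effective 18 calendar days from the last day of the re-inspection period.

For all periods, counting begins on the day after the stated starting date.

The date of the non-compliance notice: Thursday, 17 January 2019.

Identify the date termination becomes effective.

5 May 2019

Adding 45 calendar days to 17 January 2019 gives 3 March 2019, which is the last day of the corrective action period.
The last day of the re-inspection period: 3 March 2019 + 45 days = 17 April 2019.
Adding 18 calendar days to 17 April 2019 gives 5 May 2019, which is the date termination becomes effective.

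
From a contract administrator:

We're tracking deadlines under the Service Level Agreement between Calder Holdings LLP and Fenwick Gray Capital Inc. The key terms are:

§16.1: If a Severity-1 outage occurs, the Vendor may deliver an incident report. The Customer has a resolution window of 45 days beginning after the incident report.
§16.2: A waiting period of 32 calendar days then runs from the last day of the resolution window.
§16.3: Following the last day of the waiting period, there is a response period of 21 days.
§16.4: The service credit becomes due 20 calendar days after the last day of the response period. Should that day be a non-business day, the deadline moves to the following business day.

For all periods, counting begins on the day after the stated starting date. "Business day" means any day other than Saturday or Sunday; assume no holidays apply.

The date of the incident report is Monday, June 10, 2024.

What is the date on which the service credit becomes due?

The last day of the resolution window: June 10, 2024 + 45 days = July 25, 2024.
Adding 32 calendar days to July 25, 2024 gives August 26, 2024, which is the last day of the waiting period.
The last day of the response period: August 26, 2024 + 21 days = September 16, 2024.
The date on which the service credit becomes due: 20 calendar days after September 16, 2024 is October 6, 2024. That falls on a Sunday, so it rolls to the next business day, Monday, October 7, 2024.

October 7, 2024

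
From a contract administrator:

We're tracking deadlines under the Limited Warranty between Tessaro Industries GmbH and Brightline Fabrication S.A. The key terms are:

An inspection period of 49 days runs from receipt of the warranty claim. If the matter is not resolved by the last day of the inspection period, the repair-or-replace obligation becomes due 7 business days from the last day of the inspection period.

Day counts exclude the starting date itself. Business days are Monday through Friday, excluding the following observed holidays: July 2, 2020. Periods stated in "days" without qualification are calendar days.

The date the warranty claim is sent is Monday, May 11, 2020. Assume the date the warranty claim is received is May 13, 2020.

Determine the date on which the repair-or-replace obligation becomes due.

July 13, 2020

The last day of the inspection period: May 13, 2020 + 49 days = July 1, 2020.
The date on which the repair-or-replace obligation becomes due: 7 business days after Wednesday, July 1, 2020, skipping weekends and the listed holiday on Jul 2 — Jul 3, Jul 6, Jul 7, Jul 8, Jul 9, Jul 10, Jul 13 — lands on Monday, July 13, 2020.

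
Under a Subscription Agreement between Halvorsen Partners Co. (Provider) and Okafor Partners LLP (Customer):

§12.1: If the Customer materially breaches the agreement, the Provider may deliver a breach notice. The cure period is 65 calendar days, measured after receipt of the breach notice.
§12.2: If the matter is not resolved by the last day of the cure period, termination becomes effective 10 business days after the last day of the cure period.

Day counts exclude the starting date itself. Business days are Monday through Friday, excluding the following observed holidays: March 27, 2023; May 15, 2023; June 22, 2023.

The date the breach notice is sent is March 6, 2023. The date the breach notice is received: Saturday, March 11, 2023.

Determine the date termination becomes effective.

Adding 65 calendar days to March 11, 2023 gives May 15, 2023, which is the last day of the cure period.
From Monday, May 15, 2023, 10 business days (May 16, May 17, May 18, May 19, May 22, May 23, May 24, May 25, May 26, May 29, skipping weekends) brings us to Monday, May 29, 2023, which is the date termination becomes effective.

May 29, 2023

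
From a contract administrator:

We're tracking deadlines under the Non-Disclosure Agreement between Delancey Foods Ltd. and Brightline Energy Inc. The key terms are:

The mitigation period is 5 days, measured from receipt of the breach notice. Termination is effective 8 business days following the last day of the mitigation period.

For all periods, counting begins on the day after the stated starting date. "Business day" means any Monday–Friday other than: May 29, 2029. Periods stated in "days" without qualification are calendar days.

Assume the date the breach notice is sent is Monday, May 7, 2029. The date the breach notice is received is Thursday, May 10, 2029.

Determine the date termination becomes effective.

The last day of the mitigation period: 5 calendar days after May 10, 2029 is May 15, 2029.
The date termination becomes effective: 8 business days after Tuesday, May 15, 2029, skipping weekends — May 16, May 17, May 18, May 21, May 22, May 23, May 24, May 25 — lands on Friday, May 25, 2029.

May 25, 2029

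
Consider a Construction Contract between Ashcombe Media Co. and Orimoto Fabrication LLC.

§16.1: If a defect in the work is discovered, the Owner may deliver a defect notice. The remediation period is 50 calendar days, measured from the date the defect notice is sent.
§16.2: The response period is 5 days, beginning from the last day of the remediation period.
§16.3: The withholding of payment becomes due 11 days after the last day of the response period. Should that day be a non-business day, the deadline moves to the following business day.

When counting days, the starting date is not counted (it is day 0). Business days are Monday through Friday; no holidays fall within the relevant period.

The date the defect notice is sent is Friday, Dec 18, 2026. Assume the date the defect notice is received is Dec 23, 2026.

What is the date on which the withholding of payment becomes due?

Adding 50 calendar days to Dec 18, 2026 gives Feb 6, 2027, which is the last day of the remediation period.
The last day of the response period: Feb 6, 2027 + 5 days = Feb 11, 2027.
The date on which the withholding of payment becomes due: 11 calendar days after Feb 11, 2027 is Feb 22, 2027. Feb 22, 2027 is a Monday, so no roll-forward applies.

Feb 22, 2027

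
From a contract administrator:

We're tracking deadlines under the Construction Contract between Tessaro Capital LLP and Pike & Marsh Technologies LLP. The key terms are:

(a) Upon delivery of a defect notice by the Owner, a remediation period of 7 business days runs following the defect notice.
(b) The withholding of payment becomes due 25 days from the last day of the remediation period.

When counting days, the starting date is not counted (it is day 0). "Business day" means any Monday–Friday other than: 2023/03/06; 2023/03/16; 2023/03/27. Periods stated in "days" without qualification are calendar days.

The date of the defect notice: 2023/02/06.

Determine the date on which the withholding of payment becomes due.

From Monday, 2023/02/06, 7 business days (Feb 7, Feb 8, Feb 9, Feb 10, Feb 13, Feb 14, Feb 15, skipping weekends) brings us to Wednesday, 2023/02/15, which is the last day of the remediation period.
The date on which the withholding of payment becomes due: 25 calendar days after 2023/02/15 is 2023/03/12.

2023/03/12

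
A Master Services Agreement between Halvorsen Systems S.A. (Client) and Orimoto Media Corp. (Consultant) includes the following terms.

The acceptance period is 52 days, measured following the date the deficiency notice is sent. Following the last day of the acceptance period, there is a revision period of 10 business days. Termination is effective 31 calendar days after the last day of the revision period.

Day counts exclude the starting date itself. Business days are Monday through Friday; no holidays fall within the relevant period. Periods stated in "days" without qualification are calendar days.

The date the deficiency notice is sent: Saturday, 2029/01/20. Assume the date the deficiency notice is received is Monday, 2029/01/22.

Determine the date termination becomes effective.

Adding 52 calendar days to 2029/01/20 gives 2029/03/13, which is the last day of the acceptance period.
The last day of the revision period: counting 10 business days from Tuesday, 2029/03/13 (Mar 14, Mar 15, Mar 16, Mar 19, Mar 20, Mar 21, Mar 22, Mar 23, Mar 26, Mar 27, skipping weekends) reaches Tuesday, 2029/03/27.
Adding 31 calendar days to 2029/03/27 gives 2029/04/27, which is the date termination becomes effective.

2029/04/27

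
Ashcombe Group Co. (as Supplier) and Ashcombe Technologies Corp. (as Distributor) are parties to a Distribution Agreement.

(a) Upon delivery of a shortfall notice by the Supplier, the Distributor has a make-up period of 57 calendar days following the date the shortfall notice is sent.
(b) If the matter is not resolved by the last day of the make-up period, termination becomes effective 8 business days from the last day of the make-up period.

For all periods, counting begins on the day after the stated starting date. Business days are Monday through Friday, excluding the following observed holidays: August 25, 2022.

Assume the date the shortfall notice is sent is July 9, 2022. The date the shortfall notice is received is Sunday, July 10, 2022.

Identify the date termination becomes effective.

September 14, 2022

Adding 57 calendar days to July 9, 2022 gives September 4, 2022, which is the last day of the make-up period.
The date termination becomes effective: 8 business days after Sunday, September 4, 2022, skipping weekends — Sep 5, Sep 6, Sep 7, Sep 8, Sep 9, Sep 12, Sep 13, Sep 14 — lands on Wednesday, September 14, 2022.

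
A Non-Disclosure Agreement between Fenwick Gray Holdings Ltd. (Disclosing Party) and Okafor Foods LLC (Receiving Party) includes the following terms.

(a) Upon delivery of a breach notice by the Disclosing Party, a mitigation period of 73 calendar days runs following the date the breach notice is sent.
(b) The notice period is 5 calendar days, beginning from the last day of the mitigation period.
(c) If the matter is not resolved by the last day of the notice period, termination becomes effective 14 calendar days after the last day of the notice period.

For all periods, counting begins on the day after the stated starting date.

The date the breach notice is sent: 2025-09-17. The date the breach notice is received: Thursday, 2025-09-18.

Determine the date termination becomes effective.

The last day of the mitigation period: 2025-09-17 + 73 days = 2025-11-29.
The last day of the notice period: 2025-11-29 + 5 days = 2025-12-04.
The date termination becomes effective: 2025-12-04 + 14 days = 2025-12-18.

2025-12-18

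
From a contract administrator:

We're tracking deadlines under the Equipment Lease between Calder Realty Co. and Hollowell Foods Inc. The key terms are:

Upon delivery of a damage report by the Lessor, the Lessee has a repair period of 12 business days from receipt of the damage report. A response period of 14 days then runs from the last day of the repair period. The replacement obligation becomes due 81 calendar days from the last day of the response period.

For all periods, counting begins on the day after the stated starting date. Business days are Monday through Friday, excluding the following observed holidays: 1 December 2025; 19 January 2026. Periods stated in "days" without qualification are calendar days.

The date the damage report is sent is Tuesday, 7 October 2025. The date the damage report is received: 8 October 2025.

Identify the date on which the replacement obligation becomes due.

The last day of the repair period: 12 business days after Wednesday, 8 October 2025, skipping weekends — Oct 9, Oct 10, Oct 13, Oct 14, …, Oct 22, Oct 23, Oct 24 — lands on Friday, 24 October 2025.
The last day of the response period: 14 calendar days after 24 October 2025 is 7 November 2025.
Adding 81 calendar days to 7 November 2025 gives 27 January 2026, which is the date on which the replacement obligation becomes due.

27 January 2026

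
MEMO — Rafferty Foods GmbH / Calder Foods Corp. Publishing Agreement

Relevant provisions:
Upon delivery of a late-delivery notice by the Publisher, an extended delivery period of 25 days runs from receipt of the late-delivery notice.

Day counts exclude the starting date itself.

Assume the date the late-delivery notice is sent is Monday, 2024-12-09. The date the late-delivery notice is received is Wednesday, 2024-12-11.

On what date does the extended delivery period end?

Adding 25 calendar days to 2024-12-11 gives 2025-01-05, which is the last day of the extended delivery period.

2025-01-05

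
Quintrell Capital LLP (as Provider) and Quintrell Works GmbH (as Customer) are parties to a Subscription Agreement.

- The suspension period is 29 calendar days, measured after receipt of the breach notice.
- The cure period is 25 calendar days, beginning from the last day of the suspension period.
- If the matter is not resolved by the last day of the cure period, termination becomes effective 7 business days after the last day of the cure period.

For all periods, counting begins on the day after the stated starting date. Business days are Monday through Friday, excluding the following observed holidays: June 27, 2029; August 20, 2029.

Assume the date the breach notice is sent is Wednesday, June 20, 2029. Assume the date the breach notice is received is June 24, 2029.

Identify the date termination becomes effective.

August 29, 2029

The last day of the suspension period: 29 calendar days after June 24, 2029 is July 23, 2029.
The last day of the cure period: 25 calendar days after July 23, 2029 is August 17, 2029.
The date termination becomes effective: 7 business days after Friday, August 17, 2029, skipping weekends and the listed holiday on Aug 20 — Aug 21, Aug 22, Aug 23, Aug 24, Aug 27, Aug 28, Aug 29 — lands on Wednesday, August 29, 2029.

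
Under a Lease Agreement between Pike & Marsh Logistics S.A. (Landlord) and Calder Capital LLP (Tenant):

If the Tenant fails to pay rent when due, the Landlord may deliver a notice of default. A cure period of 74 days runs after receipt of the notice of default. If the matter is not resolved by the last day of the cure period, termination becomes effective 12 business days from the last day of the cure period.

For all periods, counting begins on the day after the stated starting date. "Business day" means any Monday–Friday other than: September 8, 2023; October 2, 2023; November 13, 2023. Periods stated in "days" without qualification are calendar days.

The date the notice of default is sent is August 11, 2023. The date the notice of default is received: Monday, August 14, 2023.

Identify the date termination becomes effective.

The last day of the cure period: 74 calendar days after August 14, 2023 is October 27, 2023.
The date termination becomes effective: counting 12 business days from Friday, October 27, 2023 (Oct 30, Oct 31, Nov 1, Nov 2, …, Nov 10, Nov 14, Nov 15, skipping weekends and the listed holiday on Nov 13) reaches Wednesday, November 15, 2023.

November 15, 2023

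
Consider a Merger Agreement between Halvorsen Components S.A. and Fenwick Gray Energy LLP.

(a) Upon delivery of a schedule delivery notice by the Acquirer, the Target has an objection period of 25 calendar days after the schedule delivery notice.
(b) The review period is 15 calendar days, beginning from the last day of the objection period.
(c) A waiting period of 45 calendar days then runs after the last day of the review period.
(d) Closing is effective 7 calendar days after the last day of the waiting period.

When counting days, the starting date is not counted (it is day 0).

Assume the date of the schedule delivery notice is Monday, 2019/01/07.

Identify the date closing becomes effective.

2019/04/09

The last day of the objection period: 2019/01/07 + 25 days = 2019/02/01.
Adding 15 calendar days to 2019/02/01 gives 2019/02/16, which is the last day of the review period.
The last day of the waiting period: 45 calendar days after 2019/02/16 is 2019/04/02.
The date closing becomes effective: 2019/04/02 + 7 days = 2019/04/09.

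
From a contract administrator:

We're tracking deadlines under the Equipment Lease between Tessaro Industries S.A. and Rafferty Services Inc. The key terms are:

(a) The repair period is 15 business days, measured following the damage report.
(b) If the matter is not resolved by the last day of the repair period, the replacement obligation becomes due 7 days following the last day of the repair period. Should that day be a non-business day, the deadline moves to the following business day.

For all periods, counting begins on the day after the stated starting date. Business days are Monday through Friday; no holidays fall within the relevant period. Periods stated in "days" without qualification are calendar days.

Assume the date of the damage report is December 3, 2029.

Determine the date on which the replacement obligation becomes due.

From Monday, December 3, 2029, 15 business days (Dec 4, Dec 5, Dec 6, Dec 7, …, Dec 20, Dec 21, Dec 24, skipping weekends) brings us to Monday, December 24, 2029, which is the last day of the repair period.
The date on which the replacement obligation becomes due: 7 calendar days after December 24, 2029 is December 31, 2029. December 31, 2029 is a Monday, so no roll-forward applies.

December 31, 2029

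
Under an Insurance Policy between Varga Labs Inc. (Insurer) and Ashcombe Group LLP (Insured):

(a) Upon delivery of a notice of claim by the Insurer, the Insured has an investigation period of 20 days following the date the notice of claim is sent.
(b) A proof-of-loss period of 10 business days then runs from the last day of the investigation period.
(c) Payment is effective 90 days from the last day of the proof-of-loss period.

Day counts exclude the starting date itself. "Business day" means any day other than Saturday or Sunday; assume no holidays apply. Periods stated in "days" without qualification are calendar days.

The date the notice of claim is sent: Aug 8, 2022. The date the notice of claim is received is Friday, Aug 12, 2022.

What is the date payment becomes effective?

Dec 8, 2022

The last day of the investigation period: Aug 8, 2022 + 20 days = Aug 28, 2022.
From Sunday, Aug 28, 2022, 10 business days (Aug 29, Aug 30, Aug 31, Sep 1, Sep 2, Sep 5, Sep 6, Sep 7, Sep 8, Sep 9, skipping weekends) brings us to Friday, Sep 9, 2022, which is the last day of the proof-of-loss period.
The date payment becomes effective: 90 calendar days after Sep 9, 2022 is Dec 8, 2022.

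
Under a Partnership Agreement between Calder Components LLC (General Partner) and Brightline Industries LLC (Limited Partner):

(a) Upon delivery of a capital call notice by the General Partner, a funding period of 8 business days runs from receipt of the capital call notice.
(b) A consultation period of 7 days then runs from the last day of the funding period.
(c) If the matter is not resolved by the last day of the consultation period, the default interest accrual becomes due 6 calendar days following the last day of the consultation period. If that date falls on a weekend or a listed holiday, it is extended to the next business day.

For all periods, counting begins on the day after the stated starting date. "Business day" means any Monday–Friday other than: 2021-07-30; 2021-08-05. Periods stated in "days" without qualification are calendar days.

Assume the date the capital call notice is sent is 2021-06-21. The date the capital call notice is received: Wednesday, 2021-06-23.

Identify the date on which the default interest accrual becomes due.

2021-07-19

The last day of the funding period: 8 business days after Wednesday, 2021-06-23, skipping weekends — Jun 24, Jun 25, Jun 28, Jun 29, Jun 30, Jul 1, Jul 2, Jul 5 — lands on Monday, 2021-07-05.
The last day of the consultation period: 7 calendar days after 2021-07-05 is 2021-07-12.
The date on which the default interest accrual becomes due: 2021-07-12 + 6 days = 2021-07-18. That falls on a Sunday, so it rolls to the next business day, Monday, 2021-07-19.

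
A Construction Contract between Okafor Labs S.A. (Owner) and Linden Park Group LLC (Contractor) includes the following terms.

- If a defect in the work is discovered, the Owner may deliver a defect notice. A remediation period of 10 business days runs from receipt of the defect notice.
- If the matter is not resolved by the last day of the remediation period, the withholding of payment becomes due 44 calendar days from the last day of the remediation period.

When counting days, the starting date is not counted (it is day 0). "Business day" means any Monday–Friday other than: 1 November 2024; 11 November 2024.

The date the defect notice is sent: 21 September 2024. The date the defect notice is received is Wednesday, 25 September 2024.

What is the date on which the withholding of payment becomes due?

From Wednesday, 25 September 2024, 10 business days (Sep 26, Sep 27, Sep 30, Oct 1, Oct 2, Oct 3, Oct 4, Oct 7, Oct 8, Oct 9, skipping weekends) brings us to Wednesday, 9 October 2024, which is the last day of the remediation period.
Adding 44 calendar days to 9 October 2024 gives 22 November 2024, which is the date on which the withholding of payment becomes due.

22 November 2024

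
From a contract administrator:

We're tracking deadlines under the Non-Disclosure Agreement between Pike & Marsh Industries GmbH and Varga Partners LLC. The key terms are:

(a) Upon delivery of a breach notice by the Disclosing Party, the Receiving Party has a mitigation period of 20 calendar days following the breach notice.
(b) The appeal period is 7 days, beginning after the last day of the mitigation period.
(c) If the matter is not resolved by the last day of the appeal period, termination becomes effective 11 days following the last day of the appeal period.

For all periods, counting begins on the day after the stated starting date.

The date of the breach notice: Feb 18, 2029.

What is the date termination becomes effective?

Adding 20 calendar days to Feb 18, 2029 gives Mar 10, 2029, which is the last day of the mitigation period.
The last day of the appeal period: 7 calendar days after Mar 10, 2029 is Mar 17, 2029.
The date termination becomes effective: Mar 17, 2029 + 11 days = Mar 28, 2029.

Mar 28, 2029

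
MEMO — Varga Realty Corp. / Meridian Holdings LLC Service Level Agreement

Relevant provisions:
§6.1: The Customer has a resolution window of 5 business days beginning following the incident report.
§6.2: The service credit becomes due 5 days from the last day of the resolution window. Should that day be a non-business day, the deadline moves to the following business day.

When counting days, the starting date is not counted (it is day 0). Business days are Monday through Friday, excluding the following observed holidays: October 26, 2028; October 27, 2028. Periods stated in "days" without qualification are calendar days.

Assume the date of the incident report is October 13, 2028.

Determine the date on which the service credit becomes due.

October 25, 2028

The last day of the resolution window: 5 business days after Friday, October 13, 2028, skipping weekends — Oct 16, Oct 17, Oct 18, Oct 19, Oct 20 — lands on Friday, October 20, 2028.
Adding 5 calendar days to October 20, 2028 gives October 25, 2028, which is the date on which the service credit becomes due. October 25, 2028 is a Wednesday and is not a listed holiday, so no roll-forward applies.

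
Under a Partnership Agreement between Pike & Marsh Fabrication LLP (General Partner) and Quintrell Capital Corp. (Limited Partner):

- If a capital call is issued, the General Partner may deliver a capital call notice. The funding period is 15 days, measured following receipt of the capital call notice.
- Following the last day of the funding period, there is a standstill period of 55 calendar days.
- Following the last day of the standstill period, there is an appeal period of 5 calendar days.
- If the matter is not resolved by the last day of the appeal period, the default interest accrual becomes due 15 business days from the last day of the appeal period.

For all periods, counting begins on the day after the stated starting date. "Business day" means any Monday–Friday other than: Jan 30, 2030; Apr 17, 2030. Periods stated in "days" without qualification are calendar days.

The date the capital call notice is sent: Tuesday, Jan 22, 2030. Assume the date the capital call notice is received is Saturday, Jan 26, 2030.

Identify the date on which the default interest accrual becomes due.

The last day of the funding period: 15 calendar days after Jan 26, 2030 is Feb 10, 2030.
The last day of the standstill period: 55 calendar days after Feb 10, 2030 is Apr 6, 2030.
The last day of the appeal period: 5 calendar days after Apr 6, 2030 is Apr 11, 2030.
The date on which the default interest accrual becomes due: counting 15 business days from Thursday, Apr 11, 2030 (Apr 12, Apr 15, Apr 16, Apr 18, …, May 1, May 2, May 3, skipping weekends and the listed holiday on Apr 17) reaches Friday, May 3, 2030.

May 3, 2030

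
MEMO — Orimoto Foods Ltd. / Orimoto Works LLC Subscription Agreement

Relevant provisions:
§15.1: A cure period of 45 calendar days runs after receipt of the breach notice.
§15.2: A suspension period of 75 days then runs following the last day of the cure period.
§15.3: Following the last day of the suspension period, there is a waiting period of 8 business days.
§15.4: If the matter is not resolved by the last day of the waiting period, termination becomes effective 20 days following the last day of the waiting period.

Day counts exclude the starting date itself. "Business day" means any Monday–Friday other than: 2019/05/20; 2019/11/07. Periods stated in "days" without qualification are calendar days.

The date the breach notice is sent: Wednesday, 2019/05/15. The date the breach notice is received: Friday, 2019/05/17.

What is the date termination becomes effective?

2019/10/15

The last day of the cure period: 45 calendar days after 2019/05/17 is 2019/07/01.
The last day of the suspension period: 2019/07/01 + 75 days = 2019/09/14.
The last day of the waiting period: 8 business days after Saturday, 2019/09/14, skipping weekends — Sep 16, Sep 17, Sep 18, Sep 19, Sep 20, Sep 23, Sep 24, Sep 25 — lands on Wednesday, 2019/09/25.
Adding 20 calendar days to 2019/09/25 gives 2019/10/15, which is the date termination becomes effective.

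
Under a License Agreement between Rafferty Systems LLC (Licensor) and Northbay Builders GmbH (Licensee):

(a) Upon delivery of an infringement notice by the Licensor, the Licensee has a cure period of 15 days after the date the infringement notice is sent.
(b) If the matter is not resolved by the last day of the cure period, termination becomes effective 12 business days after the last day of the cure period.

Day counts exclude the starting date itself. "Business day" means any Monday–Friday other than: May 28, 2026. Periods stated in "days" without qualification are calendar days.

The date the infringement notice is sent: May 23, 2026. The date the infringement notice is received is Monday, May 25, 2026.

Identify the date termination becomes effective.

The last day of the cure period: May 23, 2026 + 15 days = Jun 7, 2026.
The date termination becomes effective: counting 12 business days from Sunday, Jun 7, 2026 (Jun 8, Jun 9, Jun 10, Jun 11, …, Jun 19, Jun 22, Jun 23, skipping weekends) reaches Tuesday, Jun 23, 2026.

Jun 23, 2026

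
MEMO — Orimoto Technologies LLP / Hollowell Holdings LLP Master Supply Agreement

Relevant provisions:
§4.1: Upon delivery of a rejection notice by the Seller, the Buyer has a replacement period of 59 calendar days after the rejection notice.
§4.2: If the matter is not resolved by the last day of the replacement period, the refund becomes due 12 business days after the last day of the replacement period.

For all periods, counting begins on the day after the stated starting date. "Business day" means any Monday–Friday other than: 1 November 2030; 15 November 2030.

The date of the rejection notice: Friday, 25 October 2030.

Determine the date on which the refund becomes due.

8 January 2031

The last day of the replacement period: 25 October 2030 + 59 days = 23 December 2030.
From Monday, 23 December 2030, 12 business days (Dec 24, Dec 25, Dec 26, Dec 27, …, Jan 6, Jan 7, Jan 8, skipping weekends) brings us to Wednesday, 8 January 2031, which is the date on which the refund becomes due.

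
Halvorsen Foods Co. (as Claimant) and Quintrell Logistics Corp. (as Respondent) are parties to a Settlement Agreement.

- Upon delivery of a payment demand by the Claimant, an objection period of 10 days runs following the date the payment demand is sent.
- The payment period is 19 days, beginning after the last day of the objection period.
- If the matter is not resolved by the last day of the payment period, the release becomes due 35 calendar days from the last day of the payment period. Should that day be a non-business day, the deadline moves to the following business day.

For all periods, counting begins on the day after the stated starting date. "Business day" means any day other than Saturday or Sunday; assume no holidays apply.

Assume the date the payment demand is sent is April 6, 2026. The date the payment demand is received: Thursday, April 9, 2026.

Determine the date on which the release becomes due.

The last day of the objection period: April 6, 2026 + 10 days = April 16, 2026.
The last day of the payment period: April 16, 2026 + 19 days = May 5, 2026.
Adding 35 calendar days to May 5, 2026 gives June 9, 2026, which is the date on which the release becomes due. June 9, 2026 is a Tuesday, so no roll-forward applies.

June 9, 2026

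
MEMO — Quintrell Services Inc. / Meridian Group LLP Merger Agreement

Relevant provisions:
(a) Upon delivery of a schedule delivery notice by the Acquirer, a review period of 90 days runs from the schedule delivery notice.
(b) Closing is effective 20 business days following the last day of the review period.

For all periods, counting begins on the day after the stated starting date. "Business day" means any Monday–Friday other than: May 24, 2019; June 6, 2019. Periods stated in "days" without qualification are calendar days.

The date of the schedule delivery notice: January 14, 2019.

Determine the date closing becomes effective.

May 10, 2019

Adding 90 calendar days to January 14, 2019 gives April 14, 2019, which is the last day of the review period.
The date closing becomes effective: counting 20 business days from Sunday, April 14, 2019 (Apr 15, Apr 16, Apr 17, Apr 18, …, May 8, May 9, May 10, skipping weekends) reaches Friday, May 10, 2019.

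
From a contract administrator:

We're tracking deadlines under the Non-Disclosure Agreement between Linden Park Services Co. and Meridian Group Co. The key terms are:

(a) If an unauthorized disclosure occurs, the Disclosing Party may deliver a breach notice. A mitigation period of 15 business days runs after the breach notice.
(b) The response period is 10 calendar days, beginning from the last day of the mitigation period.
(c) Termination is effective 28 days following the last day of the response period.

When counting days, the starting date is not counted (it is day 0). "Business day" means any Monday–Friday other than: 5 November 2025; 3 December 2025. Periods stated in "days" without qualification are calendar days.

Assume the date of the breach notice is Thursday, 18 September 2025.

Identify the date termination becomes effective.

The last day of the mitigation period: counting 15 business days from Thursday, 18 September 2025 (Sep 19, Sep 22, Sep 23, Sep 24, …, Oct 7, Oct 8, Oct 9, skipping weekends) reaches Thursday, 9 October 2025.
The last day of the response period: 10 calendar days after 9 October 2025 is 19 October 2025.
The date termination becomes effective: 19 October 2025 + 28 days = 16 November 2025.

16 November 2025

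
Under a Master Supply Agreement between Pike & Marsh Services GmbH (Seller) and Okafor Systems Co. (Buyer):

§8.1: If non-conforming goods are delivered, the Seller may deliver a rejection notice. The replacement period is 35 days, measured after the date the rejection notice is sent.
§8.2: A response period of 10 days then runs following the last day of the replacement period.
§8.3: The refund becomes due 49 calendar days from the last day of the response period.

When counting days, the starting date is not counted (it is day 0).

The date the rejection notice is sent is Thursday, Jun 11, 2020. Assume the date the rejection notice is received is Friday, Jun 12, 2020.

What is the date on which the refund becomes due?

Sep 13, 2020

Adding 35 calendar days to Jun 11, 2020 gives Jul 16, 2020, which is the last day of the replacement period.
The last day of the response period: Jul 16, 2020 + 10 days = Jul 26, 2020.
Adding 49 calendar days to Jul 26, 2020 gives Sep 13, 2020, which is the date on which the refund becomes due.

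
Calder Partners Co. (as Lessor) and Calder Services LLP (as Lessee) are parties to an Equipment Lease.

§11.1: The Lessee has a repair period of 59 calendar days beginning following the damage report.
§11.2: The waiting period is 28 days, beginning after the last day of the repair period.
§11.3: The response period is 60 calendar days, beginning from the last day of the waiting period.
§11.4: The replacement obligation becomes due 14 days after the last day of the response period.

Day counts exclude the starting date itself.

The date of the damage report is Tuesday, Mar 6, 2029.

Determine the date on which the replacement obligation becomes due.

Aug 14, 2029

The last day of the repair period: 59 calendar days after Mar 6, 2029 is May 4, 2029.
Adding 28 calendar days to May 4, 2029 gives Jun 1, 2029, which is the last day of the waiting period.
The last day of the response period: 60 calendar days after Jun 1, 2029 is Jul 31, 2029.
The date on which the replacement obligation becomes due: Jul 31, 2029 + 14 days = Aug 14, 2029.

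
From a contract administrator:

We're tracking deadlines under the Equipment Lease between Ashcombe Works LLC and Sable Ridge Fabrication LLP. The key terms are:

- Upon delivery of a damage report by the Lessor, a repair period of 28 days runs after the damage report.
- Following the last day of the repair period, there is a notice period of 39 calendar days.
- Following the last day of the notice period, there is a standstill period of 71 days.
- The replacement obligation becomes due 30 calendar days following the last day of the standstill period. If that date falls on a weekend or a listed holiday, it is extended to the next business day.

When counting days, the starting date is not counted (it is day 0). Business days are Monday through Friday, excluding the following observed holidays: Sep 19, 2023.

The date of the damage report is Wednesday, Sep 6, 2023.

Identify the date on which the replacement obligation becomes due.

The last day of the repair period: Sep 6, 2023 + 28 days = Oct 4, 2023.
The last day of the notice period: 39 calendar days after Oct 4, 2023 is Nov 12, 2023.
Adding 71 calendar days to Nov 12, 2023 gives Jan 22, 2024, which is the last day of the standstill period.
Adding 30 calendar days to Jan 22, 2024 gives Feb 21, 2024, which is the date on which the replacement obligation becomes due. Feb 21, 2024 is a Wednesday and is not a listed holiday, so no roll-forward applies.

Feb 21, 2024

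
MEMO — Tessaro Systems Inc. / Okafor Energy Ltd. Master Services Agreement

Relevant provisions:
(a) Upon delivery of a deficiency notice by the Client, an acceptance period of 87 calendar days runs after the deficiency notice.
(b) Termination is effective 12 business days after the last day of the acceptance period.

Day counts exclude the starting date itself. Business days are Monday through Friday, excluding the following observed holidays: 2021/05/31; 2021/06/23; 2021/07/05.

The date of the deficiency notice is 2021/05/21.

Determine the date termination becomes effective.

The last day of the acceptance period: 2021/05/21 + 87 days = 2021/08/16.
The date termination becomes effective: counting 12 business days from Monday, 2021/08/16 (Aug 17, Aug 18, Aug 19, Aug 20, …, Aug 30, Aug 31, Sep 1, skipping weekends) reaches Wednesday, 2021/09/01.

2021/09/01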